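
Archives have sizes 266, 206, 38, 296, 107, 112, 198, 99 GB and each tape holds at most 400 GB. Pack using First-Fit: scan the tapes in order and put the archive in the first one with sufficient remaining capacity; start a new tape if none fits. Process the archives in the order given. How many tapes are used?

4 tapes

Put 266 GB in tape 1; 134 GB remain.
Put 206 GB in tape 2; 194 GB remain.
Put 38 GB in tape 1; 96 GB remain.
Put 296 GB in tape 3; 104 GB remain.
Put 107 GB in tape 2; 87 GB remain.
Put 112 GB in tape 4; 288 GB remain.
Put 198 GB in tape 4; 90 GB remain.
Put 99 GB in tape 3; 5 GB remain.
Final tapes: [266,38] [206,107] [296,99] [112,198].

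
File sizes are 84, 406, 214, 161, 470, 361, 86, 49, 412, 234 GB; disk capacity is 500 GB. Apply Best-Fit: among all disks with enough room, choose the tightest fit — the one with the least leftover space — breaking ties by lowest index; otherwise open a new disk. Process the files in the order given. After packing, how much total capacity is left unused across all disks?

disk 1: place 84 GB, 416 GB left
disk 1: place 406 GB, 10 GB left
disk 2: place 214 GB, 286 GB left
disk 2: place 161 GB, 125 GB left
disk 3: place 470 GB, 30 GB left
disk 4: place 361 GB, 139 GB left
disk 2: place 86 GB, 39 GB left
disk 4: place 49 GB, 90 GB left
disk 5: place 412 GB, 88 GB left
disk 6: place 234 GB, 266 GB left
6 disks × 500 GB = 3000 GB; used 2477 GB; unused 523 GB.

523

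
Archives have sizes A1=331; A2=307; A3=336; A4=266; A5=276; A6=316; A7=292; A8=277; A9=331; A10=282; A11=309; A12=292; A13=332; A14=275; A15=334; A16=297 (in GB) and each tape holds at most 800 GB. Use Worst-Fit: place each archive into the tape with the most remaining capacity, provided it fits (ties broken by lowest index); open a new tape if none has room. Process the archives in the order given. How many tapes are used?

8

Put A1 (331 GB) in tape 1; 469 GB remain.
Put A2 (307 GB) in tape 1; 162 GB remain.
Put A3 (336 GB) in tape 2; 464 GB remain.
Put A4 (266 GB) in tape 2; 198 GB remain.
Put A5 (276 GB) in tape 3; 524 GB remain.
Put A6 (316 GB) in tape 3; 208 GB remain.
Put A7 (292 GB) in tape 4; 508 GB remain.
Put A8 (277 GB) in tape 4; 231 GB remain.
Put A9 (331 GB) in tape 5; 469 GB remain.
Put A10 (282 GB) in tape 5; 187 GB remain.
Put A11 (309 GB) in tape 6; 491 GB remain.
Put A12 (292 GB) in tape 6; 199 GB remain.
Put A13 (332 GB) in tape 7; 468 GB remain.
Put A14 (275 GB) in tape 7; 193 GB remain.
Put A15 (334 GB) in tape 8; 466 GB remain.
Put A16 (297 GB) in tape 8; 169 GB remain.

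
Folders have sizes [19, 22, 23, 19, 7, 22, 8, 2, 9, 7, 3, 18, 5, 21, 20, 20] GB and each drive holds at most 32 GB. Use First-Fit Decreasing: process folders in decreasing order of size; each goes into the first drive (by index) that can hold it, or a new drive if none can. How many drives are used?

Sorted descending: 23, 22, 22, 21, 20, 20, 19, 19, 18, 9, 8, 7, 7, 5, 3, 2.
23 GB → drive 1 (remaining 9 GB)
22 GB → drive 2 (remaining 10 GB)
22 GB → drive 3 (remaining 10 GB)
21 GB → drive 4 (remaining 11 GB)
20 GB → drive 5 (remaining 12 GB)
20 GB → drive 6 (remaining 12 GB)
19 GB → drive 7 (remaining 13 GB)
19 GB → drive 8 (remaining 13 GB)
18 GB → drive 9 (remaining 14 GB)
9 GB → drive 1 (remaining 0 GB)
8 GB → drive 2 (remaining 2 GB)
7 GB → drive 3 (remaining 3 GB)
7 GB → drive 4 (remaining 4 GB)
5 GB → drive 5 (remaining 7 GB)
3 GB → drive 3 (remaining 0 GB)
2 GB → drive 2 (remaining 0 GB)
Final drives: [23,9] [22,8,2] [22,7,3] [21,7] [20,5] [20] [19] [19] [18].

9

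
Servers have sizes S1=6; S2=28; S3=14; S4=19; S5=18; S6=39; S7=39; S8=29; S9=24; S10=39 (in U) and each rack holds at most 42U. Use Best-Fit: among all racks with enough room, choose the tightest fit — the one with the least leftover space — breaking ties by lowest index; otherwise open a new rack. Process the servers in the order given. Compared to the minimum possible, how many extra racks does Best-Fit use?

Best-Fit: [6,28] [14,19] [18,24] [39] [39] [29] [39] → 7 racks.
Total size 255U; any packing needs at least ⌈255/42⌉ = 7 racks.
So 7 is already optimal.

0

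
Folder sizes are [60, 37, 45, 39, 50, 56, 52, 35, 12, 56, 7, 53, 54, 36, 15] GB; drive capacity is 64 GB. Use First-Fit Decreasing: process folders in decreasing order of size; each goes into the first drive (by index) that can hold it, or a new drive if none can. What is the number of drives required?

12 drives

Sorted descending: 60, 56, 56, 54, 53, 52, 50, 45, 39, 37, 36, 35, 15, 12, 7.
Put 60 GB in drive 1; 4 GB remain.
Put 56 GB in drive 2; 8 GB remain.
Put 56 GB in drive 3; 8 GB remain.
Put 54 GB in drive 4; 10 GB remain.
Put 53 GB in drive 5; 11 GB remain.
Put 52 GB in drive 6; 12 GB remain.
Put 50 GB in drive 7; 14 GB remain.
Put 45 GB in drive 8; 19 GB remain.
Put 39 GB in drive 9; 25 GB remain.
Put 37 GB in drive 10; 27 GB remain.
Put 36 GB in drive 11; 28 GB remain.
Put 35 GB in drive 12; 29 GB remain.
Put 15 GB in drive 8; 4 GB remain.
Put 12 GB in drive 6; 0 GB remain.
Put 7 GB in drive 2; 1 GB remain.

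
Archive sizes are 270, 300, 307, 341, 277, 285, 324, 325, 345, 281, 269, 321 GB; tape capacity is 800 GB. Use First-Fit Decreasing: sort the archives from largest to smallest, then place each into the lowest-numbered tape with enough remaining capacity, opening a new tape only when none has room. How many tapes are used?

Sorted descending: 345, 341, 325, 324, 321, 307, 300, 285, 281, 277, 270, 269.
tape 1: place 345 GB, 455 GB left
tape 1: place 341 GB, 114 GB left
tape 2: place 325 GB, 475 GB left
tape 2: place 324 GB, 151 GB left
tape 3: place 321 GB, 479 GB left
tape 3: place 307 GB, 172 GB left
tape 4: place 300 GB, 500 GB left
tape 4: place 285 GB, 215 GB left
tape 5: place 281 GB, 519 GB left
tape 5: place 277 GB, 242 GB left
tape 6: place 270 GB, 530 GB left
tape 6: place 269 GB, 261 GB left
Final tapes: [345,341] [325,324] [321,307] [300,285] [281,277] [270,269].

6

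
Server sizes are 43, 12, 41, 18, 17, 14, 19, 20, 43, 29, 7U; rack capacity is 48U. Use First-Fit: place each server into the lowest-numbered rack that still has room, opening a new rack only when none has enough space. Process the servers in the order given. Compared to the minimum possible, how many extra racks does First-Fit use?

First-Fit: [43] [12,18,17] [41,7] [14,19] [20] [43] [29] → 7 racks.
Total size 263U; any packing needs at least ⌈263/48⌉ = 6 racks.
An optimal packing achieves that bound: [43] [43] [41,7] [29,19] [20,18] [17,14,12] → 6 racks.
Excess: 7 − 6 = 1.

1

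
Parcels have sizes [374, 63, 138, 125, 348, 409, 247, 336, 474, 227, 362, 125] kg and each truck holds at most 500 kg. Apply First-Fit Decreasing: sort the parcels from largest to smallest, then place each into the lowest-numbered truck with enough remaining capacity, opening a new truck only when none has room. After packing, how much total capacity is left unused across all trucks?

272

Sorted descending: 474, 409, 374, 362, 348, 336, 247, 227, 138, 125, 125, 63.
truck 1: place 474 kg, 26 kg left
truck 2: place 409 kg, 91 kg left
truck 3: place 374 kg, 126 kg left
truck 4: place 362 kg, 138 kg left
truck 5: place 348 kg, 152 kg left
truck 6: place 336 kg, 164 kg left
truck 7: place 247 kg, 253 kg left
truck 7: place 227 kg, 26 kg left
truck 4: place 138 kg, 0 kg left
truck 3: place 125 kg, 1 kg left
truck 5: place 125 kg, 27 kg left
truck 2: place 63 kg, 28 kg left
7 trucks × 500 kg = 3500 kg; used 3228 kg; unused 272 kg.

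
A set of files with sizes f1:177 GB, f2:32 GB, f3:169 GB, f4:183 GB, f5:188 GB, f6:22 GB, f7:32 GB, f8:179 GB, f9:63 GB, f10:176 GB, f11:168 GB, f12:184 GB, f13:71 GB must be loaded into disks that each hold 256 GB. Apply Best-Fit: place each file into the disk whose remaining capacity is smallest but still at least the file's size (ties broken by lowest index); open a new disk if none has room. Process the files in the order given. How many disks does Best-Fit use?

8

f1 (177 GB) → disk 1 (remaining 79 GB)
f2 (32 GB) → disk 1 (remaining 47 GB)
f3 (169 GB) → disk 2 (remaining 87 GB)
f4 (183 GB) → disk 3 (remaining 73 GB)
f5 (188 GB) → disk 4 (remaining 68 GB)
f6 (22 GB) → disk 1 (remaining 25 GB)
f7 (32 GB) → disk 4 (remaining 36 GB)
f8 (179 GB) → disk 5 (remaining 77 GB)
f9 (63 GB) → disk 3 (remaining 10 GB)
f10 (176 GB) → disk 6 (remaining 80 GB)
f11 (168 GB) → disk 7 (remaining 88 GB)
f12 (184 GB) → disk 8 (remaining 72 GB)
f13 (71 GB) → disk 8 (remaining 1 GB)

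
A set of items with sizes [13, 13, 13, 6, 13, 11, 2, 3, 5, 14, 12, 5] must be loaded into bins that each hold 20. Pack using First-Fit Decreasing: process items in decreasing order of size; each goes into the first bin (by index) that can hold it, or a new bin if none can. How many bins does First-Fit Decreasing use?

Sorted descending: 14, 13, 13, 13, 13, 12, 11, 6, 5, 5, 3, 2.
14 → bin 1 (remaining 6)
13 → bin 2 (remaining 7)
13 → bin 3 (remaining 7)
13 → bin 4 (remaining 7)
13 → bin 5 (remaining 7)
12 → bin 6 (remaining 8)
11 → bin 7 (remaining 9)
6 → bin 1 (remaining 0)
5 → bin 2 (remaining 2)
5 → bin 3 (remaining 2)
3 → bin 4 (remaining 4)
2 → bin 2 (remaining 0)
Final bins: [14,6] [13,5,2] [13,5] [13,3] [13] [12] [11].

7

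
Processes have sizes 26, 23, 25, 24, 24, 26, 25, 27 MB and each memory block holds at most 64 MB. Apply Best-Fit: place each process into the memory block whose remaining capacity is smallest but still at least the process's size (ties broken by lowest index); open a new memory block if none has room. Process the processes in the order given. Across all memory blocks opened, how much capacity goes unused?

memory block 1: place 26 MB, 38 MB left
memory block 1: place 23 MB, 15 MB left
memory block 2: place 25 MB, 39 MB left
memory block 2: place 24 MB, 15 MB left
memory block 3: place 24 MB, 40 MB left
memory block 3: place 26 MB, 14 MB left
memory block 4: place 25 MB, 39 MB left
memory block 4: place 27 MB, 12 MB left
4 memory blocks × 64 MB = 256 MB; used 200 MB; unused 56 MB.

56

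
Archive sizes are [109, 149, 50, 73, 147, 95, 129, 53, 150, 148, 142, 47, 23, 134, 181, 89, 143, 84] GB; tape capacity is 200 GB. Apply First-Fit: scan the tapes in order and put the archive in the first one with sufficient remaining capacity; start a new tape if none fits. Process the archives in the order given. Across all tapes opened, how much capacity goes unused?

Put 109 GB in tape 1; 91 GB remain.
Put 149 GB in tape 2; 51 GB remain.
Put 50 GB in tape 1; 41 GB remain.
Put 73 GB in tape 3; 127 GB remain.
Put 147 GB in tape 4; 53 GB remain.
Put 95 GB in tape 3; 32 GB remain.
Put 129 GB in tape 5; 71 GB remain.
Put 53 GB in tape 4; 0 GB remain.
Put 150 GB in tape 6; 50 GB remain.
Put 148 GB in tape 7; 52 GB remain.
Put 142 GB in tape 8; 58 GB remain.
Put 47 GB in tape 2; 4 GB remain.
Put 23 GB in tape 1; 18 GB remain.
Put 134 GB in tape 9; 66 GB remain.
Put 181 GB in tape 10; 19 GB remain.
Put 89 GB in tape 11; 111 GB remain.
Put 143 GB in tape 12; 57 GB remain.
Put 84 GB in tape 11; 27 GB remain.
12 tapes × 200 GB = 2400 GB; used 1946 GB; unused 454 GB.

454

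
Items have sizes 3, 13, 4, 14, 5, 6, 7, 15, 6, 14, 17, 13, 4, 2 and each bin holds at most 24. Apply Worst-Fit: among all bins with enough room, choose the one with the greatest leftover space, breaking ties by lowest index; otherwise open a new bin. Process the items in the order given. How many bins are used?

7 bins

3 → bin 1 (remaining 21)
13 → bin 1 (remaining 8)
4 → bin 1 (remaining 4)
14 → bin 2 (remaining 10)
5 → bin 2 (remaining 5)
6 → bin 3 (remaining 18)
7 → bin 3 (remaining 11)
15 → bin 4 (remaining 9)
6 → bin 3 (remaining 5)
14 → bin 5 (remaining 10)
17 → bin 6 (remaining 7)
13 → bin 7 (remaining 11)
4 → bin 7 (remaining 7)
2 → bin 5 (remaining 8)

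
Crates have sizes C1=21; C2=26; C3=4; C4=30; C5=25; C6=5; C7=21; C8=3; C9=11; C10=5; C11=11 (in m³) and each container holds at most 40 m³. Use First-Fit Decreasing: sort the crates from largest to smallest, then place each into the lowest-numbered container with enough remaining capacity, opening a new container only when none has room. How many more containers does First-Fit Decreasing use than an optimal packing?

First-Fit Decreasing: [30,5,5] [26,11,3] [25,11,4] [21] [21] → 5 containers.
Total size 162 m³; any packing needs at least ⌈162/40⌉ = 5 containers.
So 5 is already optimal.

0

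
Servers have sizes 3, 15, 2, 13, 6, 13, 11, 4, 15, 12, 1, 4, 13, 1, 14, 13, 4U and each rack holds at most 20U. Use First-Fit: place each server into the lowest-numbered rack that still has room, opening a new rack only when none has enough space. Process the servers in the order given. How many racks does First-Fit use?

9

3U → rack 1 (remaining 17U)
15U → rack 1 (remaining 2U)
2U → rack 1 (remaining 0U)
13U → rack 2 (remaining 7U)
6U → rack 2 (remaining 1U)
13U → rack 3 (remaining 7U)
11U → rack 4 (remaining 9U)
4U → rack 3 (remaining 3U)
15U → rack 5 (remaining 5U)
12U → rack 6 (remaining 8U)
1U → rack 2 (remaining 0U)
4U → rack 4 (remaining 5U)
13U → rack 7 (remaining 7U)
1U → rack 3 (remaining 2U)
14U → rack 8 (remaining 6U)
13U → rack 9 (remaining 7U)
4U → rack 4 (remaining 1U)
Final racks: [3,15,2] [13,6,1] [13,4,1] [11,4,4] [15] [12] [13] [14] [13].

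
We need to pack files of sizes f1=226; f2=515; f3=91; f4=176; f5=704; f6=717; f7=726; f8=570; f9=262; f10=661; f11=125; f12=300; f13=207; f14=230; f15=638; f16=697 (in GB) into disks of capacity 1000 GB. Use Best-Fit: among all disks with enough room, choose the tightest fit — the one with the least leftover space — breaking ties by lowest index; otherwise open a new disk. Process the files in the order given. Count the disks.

8 disks

f1 (226 GB) → disk 1 (remaining 774 GB)
f2 (515 GB) → disk 1 (remaining 259 GB)
f3 (91 GB) → disk 1 (remaining 168 GB)
f4 (176 GB) → disk 2 (remaining 824 GB)
f5 (704 GB) → disk 2 (remaining 120 GB)
f6 (717 GB) → disk 3 (remaining 283 GB)
f7 (726 GB) → disk 4 (remaining 274 GB)
f8 (570 GB) → disk 5 (remaining 430 GB)
f9 (262 GB) → disk 4 (remaining 12 GB)
f10 (661 GB) → disk 6 (remaining 339 GB)
f11 (125 GB) → disk 1 (remaining 43 GB)
f12 (300 GB) → disk 6 (remaining 39 GB)
f13 (207 GB) → disk 3 (remaining 76 GB)
f14 (230 GB) → disk 5 (remaining 200 GB)
f15 (638 GB) → disk 7 (remaining 362 GB)
f16 (697 GB) → disk 8 (remaining 303 GB)
Final disks: [226,515,91,125] [176,704] [717,207] [726,262] [570,230] [661,300] [638] [697].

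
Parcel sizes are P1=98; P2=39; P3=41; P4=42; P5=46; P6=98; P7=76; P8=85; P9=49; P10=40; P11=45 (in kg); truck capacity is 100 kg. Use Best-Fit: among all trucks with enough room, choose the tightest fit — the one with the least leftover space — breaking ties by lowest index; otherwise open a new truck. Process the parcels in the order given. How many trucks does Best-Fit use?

P1 (98 kg) → truck 1 (remaining 2 kg)
P2 (39 kg) → truck 2 (remaining 61 kg)
P3 (41 kg) → truck 2 (remaining 20 kg)
P4 (42 kg) → truck 3 (remaining 58 kg)
P5 (46 kg) → truck 3 (remaining 12 kg)
P6 (98 kg) → truck 4 (remaining 2 kg)
P7 (76 kg) → truck 5 (remaining 24 kg)
P8 (85 kg) → truck 6 (remaining 15 kg)
P9 (49 kg) → truck 7 (remaining 51 kg)
P10 (40 kg) → truck 7 (remaining 11 kg)
P11 (45 kg) → truck 8 (remaining 55 kg)
Final trucks: [98] [39,41] [42,46] [98] [76] [85] [49,40] [45].

8 trucks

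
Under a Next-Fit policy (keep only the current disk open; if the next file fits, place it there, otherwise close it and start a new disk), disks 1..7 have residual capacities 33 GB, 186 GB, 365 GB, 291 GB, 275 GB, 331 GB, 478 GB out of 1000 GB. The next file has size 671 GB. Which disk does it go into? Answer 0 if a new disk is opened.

0

Next-Fit only looks at disk 7, which has 478 GB free.
671 GB does not fit, so a new disk is opened.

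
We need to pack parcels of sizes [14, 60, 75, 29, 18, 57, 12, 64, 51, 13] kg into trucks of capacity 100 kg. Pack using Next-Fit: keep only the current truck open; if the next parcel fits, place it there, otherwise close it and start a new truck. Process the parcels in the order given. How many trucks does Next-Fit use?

6

Put 14 kg in truck 1; 86 kg remain.
Put 60 kg in truck 1; 26 kg remain.
Put 75 kg in truck 2; 25 kg remain.
Put 29 kg in truck 3; 71 kg remain.
Put 18 kg in truck 3; 53 kg remain.
Put 57 kg in truck 4; 43 kg remain.
Put 12 kg in truck 4; 31 kg remain.
Put 64 kg in truck 5; 36 kg remain.
Put 51 kg in truck 6; 49 kg remain.
Put 13 kg in truck 6; 36 kg remain.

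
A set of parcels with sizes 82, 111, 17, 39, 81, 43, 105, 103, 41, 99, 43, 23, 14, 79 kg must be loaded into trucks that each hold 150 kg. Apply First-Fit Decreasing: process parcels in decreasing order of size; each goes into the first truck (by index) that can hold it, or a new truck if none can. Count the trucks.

7

Sorted descending: 111, 105, 103, 99, 82, 81, 79, 43, 43, 41, 39, 23, 17, 14.
truck 1: place 111 kg, 39 kg left
truck 2: place 105 kg, 45 kg left
truck 3: place 103 kg, 47 kg left
truck 4: place 99 kg, 51 kg left
truck 5: place 82 kg, 68 kg left
truck 6: place 81 kg, 69 kg left
truck 7: place 79 kg, 71 kg left
truck 2: place 43 kg, 2 kg left
truck 3: place 43 kg, 4 kg left
truck 4: place 41 kg, 10 kg left
truck 1: place 39 kg, 0 kg left
truck 5: place 23 kg, 45 kg left
truck 5: place 17 kg, 28 kg left
truck 5: place 14 kg, 14 kg left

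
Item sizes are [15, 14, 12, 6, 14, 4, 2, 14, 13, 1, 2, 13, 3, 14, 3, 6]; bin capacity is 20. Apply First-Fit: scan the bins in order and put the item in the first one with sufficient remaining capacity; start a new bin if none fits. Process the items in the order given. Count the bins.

Put 15 in bin 1; 5 remain.
Put 14 in bin 2; 6 remain.
Put 12 in bin 3; 8 remain.
Put 6 in bin 2; 0 remain.
Put 14 in bin 4; 6 remain.
Put 4 in bin 1; 1 remain.
Put 2 in bin 3; 6 remain.
Put 14 in bin 5; 6 remain.
Put 13 in bin 6; 7 remain.
Put 1 in bin 1; 0 remain.
Put 2 in bin 3; 4 remain.
Put 13 in bin 7; 7 remain.
Put 3 in bin 3; 1 remain.
Put 14 in bin 8; 6 remain.
Put 3 in bin 4; 3 remain.
Put 6 in bin 5; 0 remain.

8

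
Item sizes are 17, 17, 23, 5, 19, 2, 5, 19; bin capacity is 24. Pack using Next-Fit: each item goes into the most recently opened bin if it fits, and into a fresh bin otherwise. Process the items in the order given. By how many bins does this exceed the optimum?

1

Next-Fit: [17] [17] [23] [5,19] [2,5] [19] → 6 bins.
Total size 107; any packing needs at least ⌈107/24⌉ = 5 bins.
An optimal packing achieves that bound: [23] [19,5] [19,5] [17,2] [17] → 5 bins.
Excess: 6 − 5 = 1.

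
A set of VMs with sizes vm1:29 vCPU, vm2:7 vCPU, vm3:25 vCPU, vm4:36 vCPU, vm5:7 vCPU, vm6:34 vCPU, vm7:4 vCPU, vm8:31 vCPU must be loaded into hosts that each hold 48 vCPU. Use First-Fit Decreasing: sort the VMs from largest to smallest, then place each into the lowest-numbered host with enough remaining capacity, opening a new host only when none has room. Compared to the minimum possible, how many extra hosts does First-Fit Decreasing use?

0

First-Fit Decreasing: [36,7,4] [34,7] [31] [29] [25] → 5 hosts.
5 VMs exceed 24 vCPU (half the capacity), and no two of those can share a host, so at least 5 hosts are needed.
So 5 is already optimal.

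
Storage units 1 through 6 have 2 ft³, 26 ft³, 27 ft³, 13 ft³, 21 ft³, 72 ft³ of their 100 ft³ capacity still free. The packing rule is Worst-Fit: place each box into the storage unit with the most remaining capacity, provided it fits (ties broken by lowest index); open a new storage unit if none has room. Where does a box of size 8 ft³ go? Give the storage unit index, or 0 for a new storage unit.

6

Storage units with room: storage unit 2 (26 ft³), storage unit 3 (27 ft³), storage unit 4 (13 ft³), storage unit 5 (21 ft³), storage unit 6 (72 ft³).
Most room is storage unit 6 with 72 ft³ free.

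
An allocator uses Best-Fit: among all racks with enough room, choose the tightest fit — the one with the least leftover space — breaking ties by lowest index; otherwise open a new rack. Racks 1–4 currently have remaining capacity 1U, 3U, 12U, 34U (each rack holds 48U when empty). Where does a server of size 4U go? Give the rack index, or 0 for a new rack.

3

Racks with room: rack 3 (12U), rack 4 (34U).
Tightest fit is rack 3 with 12U free.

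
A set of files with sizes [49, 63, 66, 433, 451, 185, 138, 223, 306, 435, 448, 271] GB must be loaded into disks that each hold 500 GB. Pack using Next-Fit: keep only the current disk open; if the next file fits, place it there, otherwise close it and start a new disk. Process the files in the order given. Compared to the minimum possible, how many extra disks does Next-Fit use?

2

Next-Fit: [49,63,66] [433] [451] [185,138] [223] [306] [435] [448] [271] → 9 disks.
Total size 3068 GB; any packing needs at least ⌈3068/500⌉ = 7 disks.
An optimal packing achieves that bound: [451,49] [448] [435,63] [433,66] [306,185] [271,223] [138] → 7 disks.
Excess: 9 − 7 = 2.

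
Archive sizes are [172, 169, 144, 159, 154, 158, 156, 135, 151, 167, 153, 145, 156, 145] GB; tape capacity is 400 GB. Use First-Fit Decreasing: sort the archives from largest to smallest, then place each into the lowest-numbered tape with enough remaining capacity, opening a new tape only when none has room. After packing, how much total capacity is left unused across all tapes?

636

Sorted descending: 172, 169, 167, 159, 158, 156, 156, 154, 153, 151, 145, 145, 144, 135.
Put 172 GB in tape 1; 228 GB remain.
Put 169 GB in tape 1; 59 GB remain.
Put 167 GB in tape 2; 233 GB remain.
Put 159 GB in tape 2; 74 GB remain.
Put 158 GB in tape 3; 242 GB remain.
Put 156 GB in tape 3; 86 GB remain.
Put 156 GB in tape 4; 244 GB remain.
Put 154 GB in tape 4; 90 GB remain.
Put 153 GB in tape 5; 247 GB remain.
Put 151 GB in tape 5; 96 GB remain.
Put 145 GB in tape 6; 255 GB remain.
Put 145 GB in tape 6; 110 GB remain.
Put 144 GB in tape 7; 256 GB remain.
Put 135 GB in tape 7; 121 GB remain.
7 tapes × 400 GB = 2800 GB; used 2164 GB; unused 636 GB.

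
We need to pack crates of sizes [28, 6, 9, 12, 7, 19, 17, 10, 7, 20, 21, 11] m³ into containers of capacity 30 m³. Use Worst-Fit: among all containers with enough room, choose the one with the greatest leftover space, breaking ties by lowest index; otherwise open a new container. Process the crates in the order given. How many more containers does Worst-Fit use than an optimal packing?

Worst-Fit: [28] [6,9,12] [7,19] [17,10] [7,20] [21] [11] → 7 containers.
Total size 167 m³; any packing needs at least ⌈167/30⌉ = 6 containers.
An optimal packing achieves that bound: [28] [21,9] [20,10] [19,11] [17,12] [7,7,6] → 6 containers.
Excess: 7 − 6 = 1.

1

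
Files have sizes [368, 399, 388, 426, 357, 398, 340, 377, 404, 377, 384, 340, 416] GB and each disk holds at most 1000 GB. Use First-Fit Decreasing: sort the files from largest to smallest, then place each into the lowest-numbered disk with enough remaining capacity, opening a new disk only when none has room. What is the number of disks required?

7

Sorted descending: 426, 416, 404, 399, 398, 388, 384, 377, 377, 368, 357, 340, 340.
Put 426 GB in disk 1; 574 GB remain.
Put 416 GB in disk 1; 158 GB remain.
Put 404 GB in disk 2; 596 GB remain.
Put 399 GB in disk 2; 197 GB remain.
Put 398 GB in disk 3; 602 GB remain.
Put 388 GB in disk 3; 214 GB remain.
Put 384 GB in disk 4; 616 GB remain.
Put 377 GB in disk 4; 239 GB remain.
Put 377 GB in disk 5; 623 GB remain.
Put 368 GB in disk 5; 255 GB remain.
Put 357 GB in disk 6; 643 GB remain.
Put 340 GB in disk 6; 303 GB remain.
Put 340 GB in disk 7; 660 GB remain.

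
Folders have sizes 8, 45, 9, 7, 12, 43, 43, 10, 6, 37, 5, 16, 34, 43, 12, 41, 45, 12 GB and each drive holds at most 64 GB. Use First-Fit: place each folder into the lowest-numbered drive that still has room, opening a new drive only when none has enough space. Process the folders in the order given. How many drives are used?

8

Put 8 GB in drive 1; 56 GB remain.
Put 45 GB in drive 1; 11 GB remain.
Put 9 GB in drive 1; 2 GB remain.
Put 7 GB in drive 2; 57 GB remain.
Put 12 GB in drive 2; 45 GB remain.
Put 43 GB in drive 2; 2 GB remain.
Put 43 GB in drive 3; 21 GB remain.
Put 10 GB in drive 3; 11 GB remain.
Put 6 GB in drive 3; 5 GB remain.
Put 37 GB in drive 4; 27 GB remain.
Put 5 GB in drive 3; 0 GB remain.
Put 16 GB in drive 4; 11 GB remain.
Put 34 GB in drive 5; 30 GB remain.
Put 43 GB in drive 6; 21 GB remain.
Put 12 GB in drive 5; 18 GB remain.
Put 41 GB in drive 7; 23 GB remain.
Put 45 GB in drive 8; 19 GB remain.
Put 12 GB in drive 5; 6 GB remain.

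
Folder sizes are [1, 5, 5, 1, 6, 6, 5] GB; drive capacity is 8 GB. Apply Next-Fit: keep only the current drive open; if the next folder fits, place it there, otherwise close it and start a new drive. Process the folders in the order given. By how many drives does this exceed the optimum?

Next-Fit: [1,5] [5,1] [6] [6] [5] → 5 drives.
5 folders exceed 4 GB (half the capacity), and no two of those can share a drive, so at least 5 drives are needed.
So 5 is already optimal.

0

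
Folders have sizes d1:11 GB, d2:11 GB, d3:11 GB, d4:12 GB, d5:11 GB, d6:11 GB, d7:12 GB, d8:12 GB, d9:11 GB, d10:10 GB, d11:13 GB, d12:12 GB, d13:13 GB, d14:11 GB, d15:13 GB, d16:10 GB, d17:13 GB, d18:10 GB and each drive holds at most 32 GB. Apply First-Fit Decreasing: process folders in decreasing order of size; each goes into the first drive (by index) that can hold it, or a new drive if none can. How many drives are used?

8 drives

Sorted descending: 13, 13, 13, 13, 12, 12, 12, 12, 11, 11, 11, 11, 11, 11, 11, 10, 10, 10.
13 GB → drive 1 (remaining 19 GB)
13 GB → drive 1 (remaining 6 GB)
13 GB → drive 2 (remaining 19 GB)
13 GB → drive 2 (remaining 6 GB)
12 GB → drive 3 (remaining 20 GB)
12 GB → drive 3 (remaining 8 GB)
12 GB → drive 4 (remaining 20 GB)
12 GB → drive 4 (remaining 8 GB)
11 GB → drive 5 (remaining 21 GB)
11 GB → drive 5 (remaining 10 GB)
11 GB → drive 6 (remaining 21 GB)
11 GB → drive 6 (remaining 10 GB)
11 GB → drive 7 (remaining 21 GB)
11 GB → drive 7 (remaining 10 GB)
11 GB → drive 8 (remaining 21 GB)
10 GB → drive 5 (remaining 0 GB)
10 GB → drive 6 (remaining 0 GB)
10 GB → drive 7 (remaining 0 GB)
Final drives: [13,13] [13,13] [12,12] [12,12] [11,11,10] [11,11,10] [11,11,10] [11].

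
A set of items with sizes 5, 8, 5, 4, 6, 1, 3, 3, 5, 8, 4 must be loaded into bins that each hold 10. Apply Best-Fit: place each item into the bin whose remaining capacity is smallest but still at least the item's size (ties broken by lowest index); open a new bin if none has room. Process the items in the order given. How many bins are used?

6

5 → bin 1 (remaining 5)
8 → bin 2 (remaining 2)
5 → bin 1 (remaining 0)
4 → bin 3 (remaining 6)
6 → bin 3 (remaining 0)
1 → bin 2 (remaining 1)
3 → bin 4 (remaining 7)
3 → bin 4 (remaining 4)
5 → bin 5 (remaining 5)
8 → bin 6 (remaining 2)
4 → bin 4 (remaining 0)
Final bins: [5,5] [8,1] [4,6] [3,3,4] [5] [8].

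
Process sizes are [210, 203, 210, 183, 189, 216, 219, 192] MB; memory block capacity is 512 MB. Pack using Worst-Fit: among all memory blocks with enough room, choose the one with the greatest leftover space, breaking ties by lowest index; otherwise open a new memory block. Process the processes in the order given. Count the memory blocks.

4

memory block 1: place 210 MB, 302 MB left
memory block 1: place 203 MB, 99 MB left
memory block 2: place 210 MB, 302 MB left
memory block 2: place 183 MB, 119 MB left
memory block 3: place 189 MB, 323 MB left
memory block 3: place 216 MB, 107 MB left
memory block 4: place 219 MB, 293 MB left
memory block 4: place 192 MB, 101 MB left
Final memory blocks: [210,203] [210,183] [189,216] [219,192].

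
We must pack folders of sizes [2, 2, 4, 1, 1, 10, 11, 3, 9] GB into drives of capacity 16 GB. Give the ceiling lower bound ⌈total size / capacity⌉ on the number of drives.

Total size = 2 + 2 + 4 + 1 + 1 + 10 + 11 + 3 + 9 = 43 GB.
⌈43 / 16⌉ = 3.

3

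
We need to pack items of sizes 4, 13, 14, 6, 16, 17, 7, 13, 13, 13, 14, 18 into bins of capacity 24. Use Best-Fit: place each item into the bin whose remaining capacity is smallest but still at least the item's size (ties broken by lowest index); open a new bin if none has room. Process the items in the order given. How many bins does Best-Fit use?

9

4 → bin 1 (remaining 20)
13 → bin 1 (remaining 7)
14 → bin 2 (remaining 10)
6 → bin 1 (remaining 1)
16 → bin 3 (remaining 8)
17 → bin 4 (remaining 7)
7 → bin 4 (remaining 0)
13 → bin 5 (remaining 11)
13 → bin 6 (remaining 11)
13 → bin 7 (remaining 11)
14 → bin 8 (remaining 10)
18 → bin 9 (remaining 6)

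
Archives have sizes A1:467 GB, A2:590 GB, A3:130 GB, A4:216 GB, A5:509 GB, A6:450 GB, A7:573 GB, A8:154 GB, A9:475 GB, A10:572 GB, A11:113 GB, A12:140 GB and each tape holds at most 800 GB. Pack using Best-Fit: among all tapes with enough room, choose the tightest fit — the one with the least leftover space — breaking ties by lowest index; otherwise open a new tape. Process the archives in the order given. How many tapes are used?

7

tape 1: place A1 (467 GB), 333 GB left
tape 2: place A2 (590 GB), 210 GB left
tape 2: place A3 (130 GB), 80 GB left
tape 1: place A4 (216 GB), 117 GB left
tape 3: place A5 (509 GB), 291 GB left
tape 4: place A6 (450 GB), 350 GB left
tape 5: place A7 (573 GB), 227 GB left
tape 5: place A8 (154 GB), 73 GB left
tape 6: place A9 (475 GB), 325 GB left
tape 7: place A10 (572 GB), 228 GB left
tape 1: place A11 (113 GB), 4 GB left
tape 7: place A12 (140 GB), 88 GB left
Final tapes: [467,216,113] [590,130] [509] [450] [573,154] [475] [572,140].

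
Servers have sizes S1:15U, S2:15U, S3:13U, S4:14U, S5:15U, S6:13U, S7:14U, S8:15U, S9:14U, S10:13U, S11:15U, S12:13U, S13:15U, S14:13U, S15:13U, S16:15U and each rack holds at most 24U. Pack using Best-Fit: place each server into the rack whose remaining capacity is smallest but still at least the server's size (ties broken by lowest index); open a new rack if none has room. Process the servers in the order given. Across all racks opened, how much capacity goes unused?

159

S1 (15U) → rack 1 (remaining 9U)
S2 (15U) → rack 2 (remaining 9U)
S3 (13U) → rack 3 (remaining 11U)
S4 (14U) → rack 4 (remaining 10U)
S5 (15U) → rack 5 (remaining 9U)
S6 (13U) → rack 6 (remaining 11U)
S7 (14U) → rack 7 (remaining 10U)
S8 (15U) → rack 8 (remaining 9U)
S9 (14U) → rack 9 (remaining 10U)
S10 (13U) → rack 10 (remaining 11U)
S11 (15U) → rack 11 (remaining 9U)
S12 (13U) → rack 12 (remaining 11U)
S13 (15U) → rack 13 (remaining 9U)
S14 (13U) → rack 14 (remaining 11U)
S15 (13U) → rack 15 (remaining 11U)
S16 (15U) → rack 16 (remaining 9U)
16 racks × 24U = 384U; used 225U; unused 159U.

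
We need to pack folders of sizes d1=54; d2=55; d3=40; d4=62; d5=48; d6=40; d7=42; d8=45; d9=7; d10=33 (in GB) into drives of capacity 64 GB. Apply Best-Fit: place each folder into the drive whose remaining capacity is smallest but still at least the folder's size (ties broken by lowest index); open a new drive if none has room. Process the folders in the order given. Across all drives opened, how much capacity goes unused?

150

Put d1 (54 GB) in drive 1; 10 GB remain.
Put d2 (55 GB) in drive 2; 9 GB remain.
Put d3 (40 GB) in drive 3; 24 GB remain.
Put d4 (62 GB) in drive 4; 2 GB remain.
Put d5 (48 GB) in drive 5; 16 GB remain.
Put d6 (40 GB) in drive 6; 24 GB remain.
Put d7 (42 GB) in drive 7; 22 GB remain.
Put d8 (45 GB) in drive 8; 19 GB remain.
Put d9 (7 GB) in drive 2; 2 GB remain.
Put d10 (33 GB) in drive 9; 31 GB remain.
9 drives × 64 GB = 576 GB; used 426 GB; unused 150 GB.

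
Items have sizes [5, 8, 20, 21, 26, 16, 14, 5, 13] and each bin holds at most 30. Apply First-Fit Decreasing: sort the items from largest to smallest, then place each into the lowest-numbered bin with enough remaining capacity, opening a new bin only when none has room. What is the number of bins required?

Sorted descending: 26, 21, 20, 16, 14, 13, 8, 5, 5.
Put 26 in bin 1; 4 remain.
Put 21 in bin 2; 9 remain.
Put 20 in bin 3; 10 remain.
Put 16 in bin 4; 14 remain.
Put 14 in bin 4; 0 remain.
Put 13 in bin 5; 17 remain.
Put 8 in bin 2; 1 remain.
Put 5 in bin 3; 5 remain.
Put 5 in bin 3; 0 remain.

5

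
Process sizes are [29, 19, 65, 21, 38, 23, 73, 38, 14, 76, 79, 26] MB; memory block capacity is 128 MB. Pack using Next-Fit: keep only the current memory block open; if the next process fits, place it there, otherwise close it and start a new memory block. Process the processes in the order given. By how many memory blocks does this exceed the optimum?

Next-Fit: [29,19,65] [21,38,23] [73,38,14] [76] [79,26] → 5 memory blocks.
Total size 501 MB; any packing needs at least ⌈501/128⌉ = 4 memory blocks.
An optimal packing achieves that bound: [79,38] [76,38,14] [73,29,26] [65,23,21,19] → 4 memory blocks.
Excess: 5 − 4 = 1.

1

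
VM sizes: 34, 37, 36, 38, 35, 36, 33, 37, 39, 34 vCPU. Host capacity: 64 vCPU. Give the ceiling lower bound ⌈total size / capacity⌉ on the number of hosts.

6

Total size = 34 + 37 + 36 + 38 + 35 + 36 + 33 + 37 + 39 + 34 = 359 vCPU.
⌈359 / 64⌉ = 6.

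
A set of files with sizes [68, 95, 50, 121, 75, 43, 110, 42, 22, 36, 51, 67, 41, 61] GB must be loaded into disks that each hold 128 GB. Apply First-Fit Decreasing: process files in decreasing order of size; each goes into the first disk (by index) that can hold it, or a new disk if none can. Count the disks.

Sorted descending: 121, 110, 95, 75, 68, 67, 61, 51, 50, 43, 42, 41, 36, 22.
121 GB → disk 1 (remaining 7 GB)
110 GB → disk 2 (remaining 18 GB)
95 GB → disk 3 (remaining 33 GB)
75 GB → disk 4 (remaining 53 GB)
68 GB → disk 5 (remaining 60 GB)
67 GB → disk 6 (remaining 61 GB)
61 GB → disk 6 (remaining 0 GB)
51 GB → disk 4 (remaining 2 GB)
50 GB → disk 5 (remaining 10 GB)
43 GB → disk 7 (remaining 85 GB)
42 GB → disk 7 (remaining 43 GB)
41 GB → disk 7 (remaining 2 GB)
36 GB → disk 8 (remaining 92 GB)
22 GB → disk 3 (remaining 11 GB)
Final disks: [121] [110] [95,22] [75,51] [68,50] [67,61] [43,42,41] [36].

8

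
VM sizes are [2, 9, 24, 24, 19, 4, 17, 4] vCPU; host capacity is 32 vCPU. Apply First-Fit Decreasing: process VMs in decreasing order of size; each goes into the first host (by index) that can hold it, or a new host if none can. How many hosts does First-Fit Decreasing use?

Sorted descending: 24, 24, 19, 17, 9, 4, 4, 2.
host 1: place 24 vCPU, 8 vCPU left
host 2: place 24 vCPU, 8 vCPU left
host 3: place 19 vCPU, 13 vCPU left
host 4: place 17 vCPU, 15 vCPU left
host 3: place 9 vCPU, 4 vCPU left
host 1: place 4 vCPU, 4 vCPU left
host 1: place 4 vCPU, 0 vCPU left
host 2: place 2 vCPU, 6 vCPU left
Final hosts: [24,4,4] [24,2] [19,9] [17].

4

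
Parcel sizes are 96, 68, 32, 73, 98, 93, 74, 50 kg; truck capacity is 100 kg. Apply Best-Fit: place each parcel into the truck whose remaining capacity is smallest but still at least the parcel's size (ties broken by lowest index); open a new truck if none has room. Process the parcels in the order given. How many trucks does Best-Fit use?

truck 1: place 96 kg, 4 kg left
truck 2: place 68 kg, 32 kg left
truck 2: place 32 kg, 0 kg left
truck 3: place 73 kg, 27 kg left
truck 4: place 98 kg, 2 kg left
truck 5: place 93 kg, 7 kg left
truck 6: place 74 kg, 26 kg left
truck 7: place 50 kg, 50 kg left

7 trucks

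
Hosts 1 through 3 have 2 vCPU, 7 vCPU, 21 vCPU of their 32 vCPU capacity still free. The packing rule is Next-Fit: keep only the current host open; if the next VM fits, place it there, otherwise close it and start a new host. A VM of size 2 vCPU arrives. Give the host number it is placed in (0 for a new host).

3

Next-Fit only looks at host 3, which has 21 vCPU free.
2 vCPU fits there.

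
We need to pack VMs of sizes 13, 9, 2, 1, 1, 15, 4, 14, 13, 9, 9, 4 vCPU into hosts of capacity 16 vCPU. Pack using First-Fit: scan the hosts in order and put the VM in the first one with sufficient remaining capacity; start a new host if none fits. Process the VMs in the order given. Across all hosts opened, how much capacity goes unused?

18

13 vCPU → host 1 (remaining 3 vCPU)
9 vCPU → host 2 (remaining 7 vCPU)
2 vCPU → host 1 (remaining 1 vCPU)
1 vCPU → host 1 (remaining 0 vCPU)
1 vCPU → host 2 (remaining 6 vCPU)
15 vCPU → host 3 (remaining 1 vCPU)
4 vCPU → host 2 (remaining 2 vCPU)
14 vCPU → host 4 (remaining 2 vCPU)
13 vCPU → host 5 (remaining 3 vCPU)
9 vCPU → host 6 (remaining 7 vCPU)
9 vCPU → host 7 (remaining 7 vCPU)
4 vCPU → host 6 (remaining 3 vCPU)
7 hosts × 16 vCPU = 112 vCPU; used 94 vCPU; unused 18 vCPU.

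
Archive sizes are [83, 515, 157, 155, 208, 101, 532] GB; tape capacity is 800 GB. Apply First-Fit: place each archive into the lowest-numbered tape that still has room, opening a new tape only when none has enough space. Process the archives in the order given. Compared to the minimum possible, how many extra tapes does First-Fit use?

First-Fit: [83,515,157] [155,208,101] [532] → 3 tapes.
Total size 1751 GB; any packing needs at least ⌈1751/800⌉ = 3 tapes.
So 3 is already optimal.

0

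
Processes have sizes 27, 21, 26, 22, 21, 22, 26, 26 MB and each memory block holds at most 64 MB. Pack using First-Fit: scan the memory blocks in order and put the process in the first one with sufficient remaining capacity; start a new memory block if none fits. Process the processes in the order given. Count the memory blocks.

4

memory block 1: place 27 MB, 37 MB left
memory block 1: place 21 MB, 16 MB left
memory block 2: place 26 MB, 38 MB left
memory block 2: place 22 MB, 16 MB left
memory block 3: place 21 MB, 43 MB left
memory block 3: place 22 MB, 21 MB left
memory block 4: place 26 MB, 38 MB left
memory block 4: place 26 MB, 12 MB left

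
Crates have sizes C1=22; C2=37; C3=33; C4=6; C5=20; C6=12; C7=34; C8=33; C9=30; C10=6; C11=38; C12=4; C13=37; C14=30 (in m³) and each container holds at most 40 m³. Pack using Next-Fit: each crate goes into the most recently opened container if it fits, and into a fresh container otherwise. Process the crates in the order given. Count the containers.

container 1: place C1 (22 m³), 18 m³ left
container 2: place C2 (37 m³), 3 m³ left
container 3: place C3 (33 m³), 7 m³ left
container 3: place C4 (6 m³), 1 m³ left
container 4: place C5 (20 m³), 20 m³ left
container 4: place C6 (12 m³), 8 m³ left
container 5: place C7 (34 m³), 6 m³ left
container 6: place C8 (33 m³), 7 m³ left
container 7: place C9 (30 m³), 10 m³ left
container 7: place C10 (6 m³), 4 m³ left
container 8: place C11 (38 m³), 2 m³ left
container 9: place C12 (4 m³), 36 m³ left
container 10: place C13 (37 m³), 3 m³ left
container 11: place C14 (30 m³), 10 m³ left

11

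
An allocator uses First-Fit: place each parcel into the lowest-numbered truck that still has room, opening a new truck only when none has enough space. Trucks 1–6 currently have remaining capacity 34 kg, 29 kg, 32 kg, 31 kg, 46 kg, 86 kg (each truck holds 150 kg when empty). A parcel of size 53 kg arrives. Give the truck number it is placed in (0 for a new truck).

6

Trucks with room: truck 6 (86 kg).
The first with room is truck 6.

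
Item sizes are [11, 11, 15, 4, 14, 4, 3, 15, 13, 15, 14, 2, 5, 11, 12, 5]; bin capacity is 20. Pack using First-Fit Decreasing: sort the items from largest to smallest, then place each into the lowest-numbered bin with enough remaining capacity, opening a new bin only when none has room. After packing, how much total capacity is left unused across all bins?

Sorted descending: 15, 15, 15, 14, 14, 13, 12, 11, 11, 11, 5, 5, 4, 4, 3, 2.
15 → bin 1 (remaining 5)
15 → bin 2 (remaining 5)
15 → bin 3 (remaining 5)
14 → bin 4 (remaining 6)
14 → bin 5 (remaining 6)
13 → bin 6 (remaining 7)
12 → bin 7 (remaining 8)
11 → bin 8 (remaining 9)
11 → bin 9 (remaining 9)
11 → bin 10 (remaining 9)
5 → bin 1 (remaining 0)
5 → bin 2 (remaining 0)
4 → bin 3 (remaining 1)
4 → bin 4 (remaining 2)
3 → bin 5 (remaining 3)
2 → bin 4 (remaining 0)
10 bins × 20 = 200; used 154; unused 46.

46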